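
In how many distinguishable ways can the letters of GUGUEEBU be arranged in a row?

1680

Letter multiplicities in GUGUEEBU: B×1, E×2, G×2, U×3.
Dividing 8! = 40320 by 3!·2!·2! = 24 for the repeated letters gives 1680.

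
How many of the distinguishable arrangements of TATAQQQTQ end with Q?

With the last slot taken by Q, it remains to arrange the other 8 letters (TATAQQTQ).
Those 8 letters have A appearing twice, Q appearing 3 times, and T appearing 3 times, giving (8)!/(3!·3!·2!) = 560.

560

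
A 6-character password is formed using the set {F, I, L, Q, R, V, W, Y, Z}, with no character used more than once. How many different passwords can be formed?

Choose and order 6 of the 9 symbols: the first character has 9 options, the next 8, and so on down to 4.
That product is 9 × 8 × 7 × 6 × 5 × 4 = 60480.

60480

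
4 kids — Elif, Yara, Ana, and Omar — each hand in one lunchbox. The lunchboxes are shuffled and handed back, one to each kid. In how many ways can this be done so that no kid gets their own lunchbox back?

9

This is the derangement count D_4: permutations of 4 items with no fixed point.
By inclusion–exclusion this is Σ_{j=0}^{4} (−1)^j C(4,j)·(4−j)!.
Computing: 24 − 24 + 12 − 4 + 1 = 9.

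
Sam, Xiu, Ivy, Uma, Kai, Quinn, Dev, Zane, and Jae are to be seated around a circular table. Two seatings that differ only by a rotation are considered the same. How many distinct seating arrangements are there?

Fix one person's seat to break rotational symmetry; the remaining 8 people can be arranged in (8)! = 40320 ways.

40320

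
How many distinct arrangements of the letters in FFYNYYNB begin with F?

420

With the first slot taken by F, it remains to arrange the other 7 letters (FYNYYNB).
Those 7 letters have N appearing twice and Y appearing 3 times, giving (7)!/(3!·2!) = 420.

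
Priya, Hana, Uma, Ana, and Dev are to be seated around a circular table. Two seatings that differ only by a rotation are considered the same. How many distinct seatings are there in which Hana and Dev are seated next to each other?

12

Treat {Hana, Dev} as one unit (2 internal orders) and seat the resulting 4 units around the table: (3)! circular arrangements.
So 2 × (3)! = 2 × 6 = 12.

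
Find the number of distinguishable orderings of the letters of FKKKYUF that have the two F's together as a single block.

120

Treat the 2 copies of F as a single block. The multiset to arrange is then {FF, K, K, K, U, Y}, 6 items in all.
That gives (6)!/(3!) = 120 arrangements.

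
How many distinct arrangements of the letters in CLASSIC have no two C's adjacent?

Total arrangements of CLASSIC: 7!/(2!·2!) = 1260.
Arrangements with the C's together: treat CC as one letter, giving (6)!/(2!) = 360.
Hence 1260 − 360 = 900.

900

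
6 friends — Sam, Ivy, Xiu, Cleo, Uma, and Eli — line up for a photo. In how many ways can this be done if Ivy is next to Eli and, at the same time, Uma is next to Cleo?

Treat {Ivy,Eli} as one block (2 orders) and {Uma,Cleo} as another (2 orders).
That leaves 4 units to arrange: 2 × 2 × 4! = 4 × 24 = 96.

96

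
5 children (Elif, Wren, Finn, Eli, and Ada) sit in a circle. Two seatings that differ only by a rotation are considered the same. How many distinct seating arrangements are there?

Fix one person's seat to break rotational symmetry; the remaining 4 people can be arranged in (4)! = 24 ways.

24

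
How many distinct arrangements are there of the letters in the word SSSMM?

SSSMM has 5 letters with M appearing twice and S appearing 3 times.
Dividing 5! = 120 by 3!·2! = 12 for the repeated letters gives 10.

10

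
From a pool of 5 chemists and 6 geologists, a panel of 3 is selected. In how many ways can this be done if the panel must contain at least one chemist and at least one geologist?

With no constraint there are C(11,3) = 165 possible selections.
Subtract selections that omit an entire group: no chemists → C(6,3) = 20; no geologists → C(5,3) = 10.
Both groups omitted at once is impossible, so 165 − 30 = 135.

135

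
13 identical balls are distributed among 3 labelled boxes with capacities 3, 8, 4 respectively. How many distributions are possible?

6

By stars and bars, unrestricted non-negative solutions to x_1+…+x_3 = 13 number C(13+2,2) = 105.
Subtract solutions that violate a single cap (substitute x_i' = x_i − (cap_i+1)): x_1 ≥ 4 gives C(11,2) = 55; x_2 ≥ 9 gives C(6,2) = 15; x_3 ≥ 5 gives C(10,2) = 45. Together 115.
Add back pairs where two caps are both exceeded: 1 + 15 + 0 = 16.
By inclusion–exclusion the count is 105 − 115 + 16 = 6.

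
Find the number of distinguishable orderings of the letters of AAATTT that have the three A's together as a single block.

Treat the 3 copies of A as a single block. The multiset to arrange is then {AAA, T, T, T}, 4 items in all.
That gives (4)!/(3!) = 4 arrangements.

4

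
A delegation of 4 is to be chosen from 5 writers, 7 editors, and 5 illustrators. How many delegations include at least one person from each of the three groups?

1225

Total 4-person selections from all 17: C(17,4) = 2380.
Subtract selections that omit an entire group: no writers → C(12,4) = 495; no editors → C(10,4) = 210; no illustrators → C(12,4) = 495.
Add back selections omitting two groups (i.e. drawn from a single group): C(5,4) + C(7,4) + C(5,4) = 45.
By inclusion–exclusion: 2380 − 1200 + 45 = 1225.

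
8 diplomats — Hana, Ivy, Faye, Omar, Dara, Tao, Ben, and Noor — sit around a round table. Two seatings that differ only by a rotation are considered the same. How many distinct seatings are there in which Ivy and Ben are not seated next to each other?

Without the restriction there are (7)! = 5040 seatings.
Seatings with Ivy beside Ben: treat them as a block with 2 internal orders, giving 2 × (6)! = 1440.
Subtracting, 5040 − 1440 = 3600.

3600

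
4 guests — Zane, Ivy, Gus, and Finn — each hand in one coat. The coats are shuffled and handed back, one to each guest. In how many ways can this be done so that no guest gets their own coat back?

9

This is the derangement count D_4: permutations of 4 items with no fixed point.
By inclusion–exclusion this is Σ_{j=0}^{4} (−1)^j C(4,j)·(4−j)!.
Computing: 24 − 24 + 12 − 4 + 1 = 9.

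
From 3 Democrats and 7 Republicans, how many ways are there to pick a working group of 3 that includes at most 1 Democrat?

98

Split by how many Democrats are chosen (0 through 1).
Sum: C(3,0)·C(7,3) + C(3,1)·C(7,2) = 35 + 63 = 98.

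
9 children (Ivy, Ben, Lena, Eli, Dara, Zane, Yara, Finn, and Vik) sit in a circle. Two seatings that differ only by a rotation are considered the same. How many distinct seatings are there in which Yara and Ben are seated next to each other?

10080

Treat {Yara, Ben} as one unit (2 internal orders) and seat the resulting 8 units around the table: (7)! circular arrangements.
So 2 × (7)! = 2 × 5040 = 10080.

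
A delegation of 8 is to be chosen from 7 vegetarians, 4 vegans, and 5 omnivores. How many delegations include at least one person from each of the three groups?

12201

Unrestricted: C(16,8) = 12870 ways to pick any 8 of the 16.
Selections missing a whole group: no vegetarians → C(9,8) = 9; no vegans → C(12,8) = 495; no omnivores → C(11,8) = 165.
Add back selections omitting two groups (i.e. drawn from a single group): C(7,8) + C(4,8) + C(5,8) = 0.
By inclusion–exclusion: 12870 − 669 + 0 = 12201.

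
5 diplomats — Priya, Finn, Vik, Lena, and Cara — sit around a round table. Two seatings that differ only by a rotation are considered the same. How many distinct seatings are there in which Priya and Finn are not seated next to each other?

12

Without the restriction there are (4)! = 24 seatings.
Those with Priya next to Finn: fuse the pair into one unit and seat 4 units around a circle — 2·(3)! = 12.
Subtracting, 24 − 12 = 12.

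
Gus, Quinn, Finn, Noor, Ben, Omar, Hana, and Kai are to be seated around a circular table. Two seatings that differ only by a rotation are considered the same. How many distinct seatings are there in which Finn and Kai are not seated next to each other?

All circular seatings of 8 people number (7)! = 5040.
Those with Finn next to Kai: fuse the pair into one unit and seat 7 units around a circle — 2·(6)! = 1440.
Subtracting, 5040 − 1440 = 3600.

3600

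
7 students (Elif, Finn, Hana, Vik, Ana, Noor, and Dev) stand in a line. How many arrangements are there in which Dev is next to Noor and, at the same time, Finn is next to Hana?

Treat {Dev,Noor} as one block (2 orders) and {Finn,Hana} as another (2 orders).
That leaves 5 units to arrange: 2 × 2 × 5! = 4 × 120 = 480.

480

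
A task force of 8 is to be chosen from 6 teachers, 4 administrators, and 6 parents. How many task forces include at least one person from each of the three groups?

With no constraint there are C(16,8) = 12870 possible selections.
Subtract selections that omit an entire group: no teachers → C(10,8) = 45; no administrators → C(12,8) = 495; no parents → C(10,8) = 45.
Add back selections omitting two groups (i.e. drawn from a single group): C(6,8) + C(4,8) + C(6,8) = 0.
By inclusion–exclusion: 12870 − 585 + 0 = 12285.

12285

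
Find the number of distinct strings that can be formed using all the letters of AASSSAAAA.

The 9 letters of AASSSAAAA have repeats: A appearing 6 times and S appearing 3 times.
Dividing 9! = 362880 by 6!·3! = 4320 for the repeated letters gives 84.

84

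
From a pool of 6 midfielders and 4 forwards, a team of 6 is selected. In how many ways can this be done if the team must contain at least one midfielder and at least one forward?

209

Total 6-person selections from all 10: C(10,6) = 210.
Selections missing a whole group: no midfielders → C(4,6) = 0; no forwards → C(6,6) = 1.
Both groups omitted at once is impossible, so 210 − 1 = 209.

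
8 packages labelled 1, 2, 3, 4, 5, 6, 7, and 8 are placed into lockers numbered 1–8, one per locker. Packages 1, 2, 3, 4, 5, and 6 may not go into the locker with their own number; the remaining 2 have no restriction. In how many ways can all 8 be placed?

18806

Let Aᵢ (for 1 ≤ i ≤ 6) be the placements that put package i in its forbidden locker. Any j of these fix j positions, leaving (8−j)! ways to fill the rest, and there are C(6,j) ways to pick which j.
By inclusion–exclusion, the number of valid placements is Σ_{j=0}^{6} (−1)^j C(6,j)·(8−j)!.
Computing: 40320 − 30240 + 10800 − 2400 + 360 − 36 + 2 = 18806.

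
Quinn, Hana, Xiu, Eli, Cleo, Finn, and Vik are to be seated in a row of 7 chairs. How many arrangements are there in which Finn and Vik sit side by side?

1440

Glue Finn and Vik into one block (2 internal orders), leaving 6 units to arrange in a row.
So the count is 2·(6)! = 1440.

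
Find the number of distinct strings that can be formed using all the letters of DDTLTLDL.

DDTLTLDL has 8 letters with D appearing 3 times, L appearing 3 times, and T appearing twice.
So there are 8! / (3!·3!·2!) = 560 distinguishable arrangements.

560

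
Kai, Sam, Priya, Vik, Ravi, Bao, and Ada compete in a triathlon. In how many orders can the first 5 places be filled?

This is an ordered selection of 5 from 7: P(7,5).
That gives 7 × 6 × 5 × 4 × 3 = 2520.

2520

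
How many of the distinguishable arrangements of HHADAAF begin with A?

180

With the first slot taken by A, it remains to arrange the other 6 letters (HHDAAF).
Those 6 letters have A appearing twice and H appearing twice, giving (6)!/(2!·2!) = 180.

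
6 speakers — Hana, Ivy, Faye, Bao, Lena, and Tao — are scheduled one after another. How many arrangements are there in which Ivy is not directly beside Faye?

There are 6! = 720 arrangements in all. If Ivy and Faye are adjacent, merging them into one block gives 2·(5)! = 240 arrangements.
Complementary counting: 720 − 240 = 480.

480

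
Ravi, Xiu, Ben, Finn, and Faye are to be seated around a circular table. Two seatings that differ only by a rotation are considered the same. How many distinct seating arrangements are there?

24

Seat Ravi anywhere (absorbing the rotational symmetry), then permute the other 4: (4)! = 24.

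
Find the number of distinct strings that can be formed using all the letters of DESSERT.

1260

The 7 letters of DESSERT have repeats: E appearing twice and S appearing twice.
The number of distinct arrangements is 7!/(2!·2!) = 5040/4 = 1260.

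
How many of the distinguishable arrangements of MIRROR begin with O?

With the first slot taken by O, it remains to arrange the other 5 letters (MIRRR).
Those 5 letters have R appearing 3 times, giving (5)!/(3!) = 20.

20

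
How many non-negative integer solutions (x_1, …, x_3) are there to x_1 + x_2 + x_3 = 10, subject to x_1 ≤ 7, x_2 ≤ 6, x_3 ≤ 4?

29

Ignoring the caps, the number of non-negative solutions to x_1+…+x_3 = 10 is C(12,2) = 66.
Subtract solutions that violate a single cap (substitute x_i' = x_i − (cap_i+1)): x_1 ≥ 8 gives C(4,2) = 6; x_2 ≥ 7 gives C(5,2) = 10; x_3 ≥ 5 gives C(7,2) = 21. Together 37.
No two caps can be exceeded simultaneously, so the pair terms are all 0.
By inclusion–exclusion the count is 66 − 37 + 0 = 29.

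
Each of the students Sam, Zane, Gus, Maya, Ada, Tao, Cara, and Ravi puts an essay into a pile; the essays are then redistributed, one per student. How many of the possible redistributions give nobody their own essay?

14833

Let Aᵢ be the assignments in which student i gets their own essay. We want the size of the complement of A₁∪…∪A_8.
By inclusion–exclusion this is Σ_{j=0}^{8} (−1)^j C(8,j)·(8−j)!.
Computing: 40320 − 40320 + 20160 − 6720 + 1680 − 336 + 56 − 8 + 1 = 14833.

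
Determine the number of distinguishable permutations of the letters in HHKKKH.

The 6 letters of HHKKKH have repeats: H appearing 3 times and K appearing 3 times.
Dividing 6! = 720 by 3!·3! = 36 for the repeated letters gives 20.

20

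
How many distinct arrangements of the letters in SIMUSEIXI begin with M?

3360

With the first slot taken by M, it remains to arrange the other 8 letters (SIUSEIXI).
Those 8 letters have I appearing 3 times and S appearing twice, giving (8)!/(3!·2!) = 3360.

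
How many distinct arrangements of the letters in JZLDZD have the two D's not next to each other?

120

Total arrangements of JZLDZD: 6!/(2!·2!) = 180.
Arrangements with the D's together: treat DD as one letter, giving (5)!/(2!) = 60.
Subtracting, 180 − 60 = 120 arrangements keep the D's apart.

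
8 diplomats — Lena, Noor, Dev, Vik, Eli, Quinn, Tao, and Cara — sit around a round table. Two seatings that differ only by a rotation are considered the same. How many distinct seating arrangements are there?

5040

Fix one person's seat to break rotational symmetry; the remaining 7 people can be arranged in (7)! = 5040 ways.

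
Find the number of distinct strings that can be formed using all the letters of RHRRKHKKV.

5040

Letter multiplicities in RHRRKHKKV: H×2, K×3, R×3, V×1.
Dividing 9! = 362880 by 3!·3!·2! = 72 for the repeated letters gives 5040.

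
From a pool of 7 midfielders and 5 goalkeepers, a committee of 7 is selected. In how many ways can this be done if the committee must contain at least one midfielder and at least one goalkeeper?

Unrestricted: C(12,7) = 792 ways to pick any 7 of the 12.
Subtract selections that omit an entire group: no midfielders → C(5,7) = 0; no goalkeepers → C(7,7) = 1.
Both groups omitted at once is impossible, so 792 − 1 = 791.

791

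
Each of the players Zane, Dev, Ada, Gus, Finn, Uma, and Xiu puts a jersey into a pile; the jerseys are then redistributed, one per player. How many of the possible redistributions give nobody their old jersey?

This is the derangement count D_7: permutations of 7 items with no fixed point.
By inclusion–exclusion this is Σ_{j=0}^{7} (−1)^j C(7,j)·(7−j)!.
Computing: 5040 − 5040 + 2520 − 840 + 210 − 42 + 7 − 1 = 1854.

1854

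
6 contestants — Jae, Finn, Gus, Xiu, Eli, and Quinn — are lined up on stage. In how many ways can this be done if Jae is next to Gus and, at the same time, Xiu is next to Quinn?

96

Treat {Jae,Gus} as one block (2 orders) and {Xiu,Quinn} as another (2 orders).
That leaves 4 units to arrange: 2 × 2 × 4! = 4 × 24 = 96.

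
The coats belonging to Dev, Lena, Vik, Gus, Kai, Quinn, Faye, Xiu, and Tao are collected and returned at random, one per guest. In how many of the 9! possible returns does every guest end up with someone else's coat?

Count assignments avoiding every fixed point. For any j of the 9 guests fixed to their own coat, the other 9−j can be arranged in (9−j)! ways.
By inclusion–exclusion this is Σ_{j=0}^{9} (−1)^j C(9,j)·(9−j)!.
Computing: 362880 − 362880 + 181440 − 60480 + 15120 − 3024 + 504 − 72 + 9 − 1 = 133496.

133496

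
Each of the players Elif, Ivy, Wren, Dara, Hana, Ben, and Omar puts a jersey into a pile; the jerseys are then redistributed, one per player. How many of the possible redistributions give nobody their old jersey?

Let Aᵢ be the assignments in which player i gets their old jersey. We want the size of the complement of A₁∪…∪A_7.
By inclusion–exclusion this is Σ_{j=0}^{7} (−1)^j C(7,j)·(7−j)!.
Computing: 5040 − 5040 + 2520 − 840 + 210 − 42 + 7 − 1 = 1854.

1854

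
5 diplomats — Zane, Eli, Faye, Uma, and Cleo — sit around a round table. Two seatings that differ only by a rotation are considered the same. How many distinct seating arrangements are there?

Fix one person's seat to break rotational symmetry; the remaining 4 people can be arranged in (4)! = 24 ways.

24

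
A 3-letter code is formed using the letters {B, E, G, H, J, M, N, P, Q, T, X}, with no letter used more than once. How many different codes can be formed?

Choose and order 3 of the 11 symbols: the first letter has 11 options, the next 10, then 9.
11 × 10 × 9 = 990.

990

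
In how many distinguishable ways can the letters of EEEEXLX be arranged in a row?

The 7 letters of EEEEXLX have repeats: E appearing 4 times and X appearing twice.
Dividing 7! = 5040 by 4!·2! = 48 for the repeated letters gives 105.

105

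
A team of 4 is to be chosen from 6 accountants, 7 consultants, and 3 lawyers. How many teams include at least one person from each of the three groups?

819

Total 4-person selections from all 16: C(16,4) = 1820.
Subtract selections that omit an entire group: no accountants → C(10,4) = 210; no consultants → C(9,4) = 126; no lawyers → C(13,4) = 715.
Add back selections omitting two groups (i.e. drawn from a single group): C(6,4) + C(7,4) + C(3,4) = 50.
By inclusion–exclusion: 1820 − 1051 + 50 = 819.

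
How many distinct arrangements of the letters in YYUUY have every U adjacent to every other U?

Treat the 2 copies of U as a single block. The multiset to arrange is then {UU, Y, Y, Y}, 4 items in all.
That gives (4)!/(3!) = 4 arrangements.

4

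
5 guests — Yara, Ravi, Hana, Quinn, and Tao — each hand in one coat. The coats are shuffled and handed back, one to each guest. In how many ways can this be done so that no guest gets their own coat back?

Count assignments avoiding every fixed point. For any j of the 5 guests fixed to their own coat, the other 5−j can be arranged in (5−j)! ways.
By inclusion–exclusion this is Σ_{j=0}^{5} (−1)^j C(5,j)·(5−j)!.
Computing: 120 − 120 + 60 − 20 + 5 − 1 = 44.

44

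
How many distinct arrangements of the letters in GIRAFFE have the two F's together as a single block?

Treat the 2 copies of F as a single block. The multiset to arrange is then {FF, A, E, G, I, R}, 6 items in all.
All 6 items are distinct, so there are (6)! = 720 arrangements.

720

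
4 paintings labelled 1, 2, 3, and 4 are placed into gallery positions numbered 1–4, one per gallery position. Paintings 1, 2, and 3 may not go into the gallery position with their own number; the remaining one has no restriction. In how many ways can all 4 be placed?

11

Let Aᵢ (for i ∈ {1, 2, 3}) be the placements that put painting i in its forbidden gallery position. Any j of these fix j positions, leaving (4−j)! ways to fill the rest, and there are C(3,j) ways to pick which j.
By inclusion–exclusion, the number of valid placements is Σ_{j=0}^{3} (−1)^j C(3,j)·(4−j)!.
Computing: 24 − 18 + 6 − 1 = 11.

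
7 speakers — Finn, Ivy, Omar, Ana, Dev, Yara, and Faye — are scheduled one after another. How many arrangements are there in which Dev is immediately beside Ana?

1440

Place the 5 others and the Dev-Ana pair as 6 objects in a line; the pair has 2 internal arrangements.
So the count is 2·(6)! = 1440.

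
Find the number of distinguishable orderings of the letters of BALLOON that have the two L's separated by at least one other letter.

900

There are 7!/(2!·2!) = 1260 arrangements of BALLOON in total.
Arrangements with the L's together: treat LL as one letter, giving (6)!/(2!) = 360.
Subtracting, 1260 − 360 = 900 arrangements keep the L's apart.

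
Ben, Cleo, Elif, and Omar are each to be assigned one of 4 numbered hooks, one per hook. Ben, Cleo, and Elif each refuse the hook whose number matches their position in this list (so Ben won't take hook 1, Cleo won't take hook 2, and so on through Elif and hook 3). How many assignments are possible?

11

Let Aᵢ (for i ∈ {1, 2, 3}) be the placements that put person i in their forbidden hook. Any j of these fix j positions, leaving (4−j)! ways to fill the rest, and there are C(3,j) ways to pick which j.
By inclusion–exclusion, the number of valid placements is Σ_{j=0}^{3} (−1)^j C(3,j)·(4−j)!.
Computing: 24 − 18 + 6 − 1 = 11.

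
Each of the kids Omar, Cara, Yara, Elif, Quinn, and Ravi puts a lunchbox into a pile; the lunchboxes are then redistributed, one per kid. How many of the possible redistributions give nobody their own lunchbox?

265

Let Aᵢ be the assignments in which kid i gets their own lunchbox. We want the size of the complement of A₁∪…∪A_6.
By inclusion–exclusion this is Σ_{j=0}^{6} (−1)^j C(6,j)·(6−j)!.
Computing: 720 − 720 + 360 − 120 + 30 − 6 + 1 = 265.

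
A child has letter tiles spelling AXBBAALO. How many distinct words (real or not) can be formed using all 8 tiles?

The 8 letters of AXBBAALO have repeats: A appearing 3 times and B appearing twice.
Dividing 8! = 40320 by 3!·2! = 12 for the repeated letters gives 3360.

3360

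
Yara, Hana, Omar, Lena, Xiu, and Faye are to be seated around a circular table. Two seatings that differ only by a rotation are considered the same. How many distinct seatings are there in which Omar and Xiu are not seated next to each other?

Without the restriction there are (5)! = 120 seatings.
Those with Omar next to Xiu: fuse the pair into one unit and seat 5 units around a circle — 2·(4)! = 48.
Subtracting, 120 − 48 = 72.

72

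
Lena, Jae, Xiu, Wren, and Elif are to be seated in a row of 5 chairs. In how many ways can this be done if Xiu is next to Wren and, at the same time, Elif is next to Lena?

Treat {Xiu,Wren} as one block (2 orders) and {Elif,Lena} as another (2 orders).
That leaves 3 units to arrange: 2 × 2 × 3! = 4 × 6 = 24.

24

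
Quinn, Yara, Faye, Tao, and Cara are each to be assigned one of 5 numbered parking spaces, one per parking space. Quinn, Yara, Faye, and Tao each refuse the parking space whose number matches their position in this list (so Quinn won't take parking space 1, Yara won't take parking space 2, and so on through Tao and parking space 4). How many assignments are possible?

Let Aᵢ (for 1 ≤ i ≤ 4) be the placements that put person i in their forbidden parking space. Any j of these fix j positions, leaving (5−j)! ways to fill the rest, and there are C(4,j) ways to pick which j.
By inclusion–exclusion, the number of valid placements is Σ_{j=0}^{4} (−1)^j C(4,j)·(5−j)!.
Computing: 120 − 96 + 36 − 8 + 1 = 53.

53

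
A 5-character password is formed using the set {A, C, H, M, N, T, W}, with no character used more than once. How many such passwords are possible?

2520

Choose and order 5 of the 7 symbols: the first character has 7 options, the next 6, and so on down to 3.
7 × 6 × 5 × 4 × 3 = 2520.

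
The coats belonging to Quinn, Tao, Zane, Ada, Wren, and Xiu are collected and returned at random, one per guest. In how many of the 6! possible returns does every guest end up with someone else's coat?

Count assignments avoiding every fixed point. For any j of the 6 guests fixed to their own coat, the other 6−j can be arranged in (6−j)! ways.
By inclusion–exclusion this is Σ_{j=0}^{6} (−1)^j C(6,j)·(6−j)!.
Computing: 720 − 720 + 360 − 120 + 30 − 6 + 1 = 265.

265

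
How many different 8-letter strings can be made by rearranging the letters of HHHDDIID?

560

The 8 letters of HHHDDIID have repeats: D appearing 3 times, H appearing 3 times, and I appearing twice.
Dividing 8! = 40320 by 3!·3!·2! = 72 for the repeated letters gives 560.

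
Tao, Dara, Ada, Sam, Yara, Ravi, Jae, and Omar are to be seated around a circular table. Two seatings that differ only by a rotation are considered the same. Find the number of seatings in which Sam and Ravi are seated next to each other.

1440

Treat {Sam, Ravi} as one unit (2 internal orders) and seat the resulting 7 units around the table: (6)! circular arrangements.
So 2 × (6)! = 2 × 720 = 1440.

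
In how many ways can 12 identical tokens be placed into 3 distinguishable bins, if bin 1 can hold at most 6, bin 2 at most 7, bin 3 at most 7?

Without the upper bounds there are C(14,2) = 91 ways to split 12 among 3 bins.
Subtract solutions that violate a single cap (substitute x_i' = x_i − (cap_i+1)): x_1 ≥ 7 gives C(7,2) = 21; x_2 ≥ 8 gives C(6,2) = 15; x_3 ≥ 8 gives C(6,2) = 15. Together 51.
No two caps can be exceeded simultaneously, so the pair terms are all 0.
By inclusion–exclusion the count is 91 − 51 + 0 = 40.

40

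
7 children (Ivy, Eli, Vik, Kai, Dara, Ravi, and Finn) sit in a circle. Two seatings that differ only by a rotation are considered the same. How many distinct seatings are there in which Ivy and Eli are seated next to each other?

240

Glue Ivy and Eli into a block (2 internal orders). Seating 6 units around a circle gives (5)! arrangements.
So 2 × (5)! = 2 × 120 = 240.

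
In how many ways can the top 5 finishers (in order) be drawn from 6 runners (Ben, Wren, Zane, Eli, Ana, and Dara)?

This is an ordered selection of 5 from 6: P(6,5).
That gives 6 × 5 × 4 × 3 × 2 = 720.

720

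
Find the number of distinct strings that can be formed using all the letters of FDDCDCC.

140

Letter multiplicities in FDDCDCC: C×3, D×3, F×1.
Dividing 7! = 5040 by 3!·3! = 36 for the repeated letters gives 140.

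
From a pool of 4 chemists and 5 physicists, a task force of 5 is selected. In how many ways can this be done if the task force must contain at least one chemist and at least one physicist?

125

Total 5-person selections from all 9: C(9,5) = 126.
Selections missing a whole group: no chemists → C(5,5) = 1; no physicists → C(4,5) = 0.
Both groups omitted at once is impossible, so 126 − 1 = 125.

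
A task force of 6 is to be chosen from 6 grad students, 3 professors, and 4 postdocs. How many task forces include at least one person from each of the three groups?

Unrestricted: C(13,6) = 1716 ways to pick any 6 of the 13.
Subtract selections that omit an entire group: no grad students → C(7,6) = 7; no professors → C(10,6) = 210; no postdocs → C(9,6) = 84.
Add back selections omitting two groups (i.e. drawn from a single group): C(6,6) + C(3,6) + C(4,6) = 1.
By inclusion–exclusion: 1716 − 301 + 1 = 1416.

1416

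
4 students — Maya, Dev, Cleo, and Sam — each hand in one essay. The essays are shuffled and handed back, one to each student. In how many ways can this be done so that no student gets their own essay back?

9

Let Aᵢ be the assignments in which student i gets their own essay. We want the size of the complement of A₁∪…∪A_4.
By inclusion–exclusion this is Σ_{j=0}^{4} (−1)^j C(4,j)·(4−j)!.
Computing: 24 − 24 + 12 − 4 + 1 = 9.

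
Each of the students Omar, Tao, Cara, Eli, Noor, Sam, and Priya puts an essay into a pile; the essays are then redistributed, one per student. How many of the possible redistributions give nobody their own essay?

1854

Count assignments avoiding every fixed point. For any j of the 7 students fixed to their own essay, the other 7−j can be arranged in (7−j)! ways.
By inclusion–exclusion this is Σ_{j=0}^{7} (−1)^j C(7,j)·(7−j)!.
Computing: 5040 − 5040 + 2520 − 840 + 210 − 42 + 7 − 1 = 1854.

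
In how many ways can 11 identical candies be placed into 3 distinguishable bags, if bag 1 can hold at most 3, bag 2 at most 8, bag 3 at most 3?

Without the upper bounds there are C(13,2) = 78 ways to split 11 among 3 bags.
Subtract solutions that violate a single cap (substitute x_i' = x_i − (cap_i+1)): x_1 ≥ 4 gives C(9,2) = 36; x_2 ≥ 9 gives C(4,2) = 6; x_3 ≥ 4 gives C(9,2) = 36. Together 78.
Add back pairs where two caps are both exceeded: 0 + 10 + 0 = 10.
By inclusion–exclusion the count is 78 − 78 + 10 = 10.

10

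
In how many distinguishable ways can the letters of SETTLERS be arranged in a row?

5040

The 8 letters of SETTLERS have repeats: E appearing twice, S appearing twice, and T appearing twice.
The number of distinct arrangements is 8!/(2!·2!·2!) = 40320/8 = 5040.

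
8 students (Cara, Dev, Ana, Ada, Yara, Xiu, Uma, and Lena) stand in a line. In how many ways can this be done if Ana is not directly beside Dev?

30240

Of the 8! = 40320 arrangements, those with Ana and Dev adjacent number 2 × 7! = 10080 (treat the pair as a block with 2 internal orders).
So 40320 − 10080 = 30240 arrangements keep them apart.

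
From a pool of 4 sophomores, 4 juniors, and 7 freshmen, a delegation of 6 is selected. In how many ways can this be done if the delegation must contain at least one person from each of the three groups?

4060

Total 6-person selections from all 15: C(15,6) = 5005.
Selections missing a whole group: no sophomores → C(11,6) = 462; no juniors → C(11,6) = 462; no freshmen → C(8,6) = 28.
Add back selections omitting two groups (i.e. drawn from a single group): C(4,6) + C(4,6) + C(7,6) = 7.
By inclusion–exclusion: 5005 − 952 + 7 = 4060.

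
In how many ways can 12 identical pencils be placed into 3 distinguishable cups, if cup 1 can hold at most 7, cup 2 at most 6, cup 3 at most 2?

9

By stars and bars, unrestricted non-negative solutions to x_1+…+x_3 = 12 number C(12+2,2) = 91.
Subtract solutions that violate a single cap (substitute x_i' = x_i − (cap_i+1)): x_1 ≥ 8 gives C(6,2) = 15; x_2 ≥ 7 gives C(7,2) = 21; x_3 ≥ 3 gives C(11,2) = 55. Together 91.
Add back pairs where two caps are both exceeded: 0 + 3 + 6 = 9.
By inclusion–exclusion the count is 91 − 91 + 9 = 9.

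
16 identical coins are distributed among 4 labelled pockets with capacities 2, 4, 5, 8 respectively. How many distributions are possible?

19

By stars and bars, unrestricted non-negative solutions to x_1+…+x_4 = 16 number C(16+3,3) = 969.
Subtract solutions that violate a single cap (substitute x_i' = x_i − (cap_i+1)): x_1 ≥ 3 gives C(16,3) = 560; x_2 ≥ 5 gives C(14,3) = 364; x_3 ≥ 6 gives C(13,3) = 286; x_4 ≥ 9 gives C(10,3) = 120. Together 1330.
Add back pairs where two caps are both exceeded: 165 + 120 + 35 + 56 + 10 + 4 = 390.
Subtract triples: 10 + 0 + 0 + 0 = 10.
By inclusion–exclusion the count is 969 − 1330 + 390 − 10 = 19.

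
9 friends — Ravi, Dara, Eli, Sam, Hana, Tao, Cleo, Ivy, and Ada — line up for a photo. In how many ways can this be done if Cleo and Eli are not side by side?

282240

Of the 9! = 362880 arrangements, those with Cleo and Eli adjacent number 2 × 8! = 80640 (treat the pair as a block with 2 internal orders).
Complementary counting: 362880 − 80640 = 282240.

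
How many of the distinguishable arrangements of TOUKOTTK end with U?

210

With the last slot taken by U, it remains to arrange the other 7 letters (TOKOTTK).
Those 7 letters have K appearing twice, O appearing twice, and T appearing 3 times, giving (7)!/(3!·2!·2!) = 210.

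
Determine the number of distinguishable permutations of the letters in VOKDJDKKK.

VOKDJDKKK has 9 letters with D appearing twice and K appearing 4 times.
So there are 9! / (4!·2!) = 7560 distinguishable arrangements.

7560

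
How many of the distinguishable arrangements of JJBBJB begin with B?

10

With the first slot taken by B, it remains to arrange the other 5 letters (JJBJB).
Those 5 letters have B appearing twice and J appearing 3 times, giving (5)!/(3!·2!) = 10.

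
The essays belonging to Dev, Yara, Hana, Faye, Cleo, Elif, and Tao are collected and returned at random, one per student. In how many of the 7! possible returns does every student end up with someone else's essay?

1854

Count assignments avoiding every fixed point. For any j of the 7 students fixed to their own essay, the other 7−j can be arranged in (7−j)! ways.
By inclusion–exclusion this is Σ_{j=0}^{7} (−1)^j C(7,j)·(7−j)!.
Computing: 5040 − 5040 + 2520 − 840 + 210 − 42 + 7 − 1 = 1854.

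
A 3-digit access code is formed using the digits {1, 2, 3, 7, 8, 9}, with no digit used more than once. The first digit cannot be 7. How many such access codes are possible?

100

The first digit has 6−1 = 5 choices (anything except 7).
The remaining 2 digits are filled from the other 5 symbols without repetition: 5 × 4 = 20.
Total: 5 × 20 = 100.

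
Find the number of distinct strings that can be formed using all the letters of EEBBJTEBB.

2520

Letter multiplicities in EEBBJTEBB: B×4, E×3, J×1, T×1.
The number of distinct arrangements is 9!/(4!·3!) = 362880/144 = 2520.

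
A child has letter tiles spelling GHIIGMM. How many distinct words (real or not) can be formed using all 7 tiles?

630

Letter multiplicities in GHIIGMM: G×2, H×1, I×2, M×2.
The number of distinct arrangements is 7!/(2!·2!·2!) = 5040/8 = 630.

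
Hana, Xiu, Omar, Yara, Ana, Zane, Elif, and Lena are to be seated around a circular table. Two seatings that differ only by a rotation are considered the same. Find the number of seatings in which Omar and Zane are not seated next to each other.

Without the restriction there are (7)! = 5040 seatings.
Seatings with Omar beside Zane: treat them as a block with 2 internal orders, giving 2 × (6)! = 1440.
Subtracting, 5040 − 1440 = 3600.

3600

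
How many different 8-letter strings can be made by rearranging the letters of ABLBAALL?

ABLBAALL has 8 letters with A appearing 3 times, B appearing twice, and L appearing 3 times.
So there are 8! / (3!·3!·2!) = 560 distinguishable arrangements.

560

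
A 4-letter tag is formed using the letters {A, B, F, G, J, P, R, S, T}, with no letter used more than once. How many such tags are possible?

Choose and order 4 of the 9 symbols: the first letter has 9 options, the next 8, then 7, 6.
That product is 9 × 8 × 7 × 6 = 3024.

3024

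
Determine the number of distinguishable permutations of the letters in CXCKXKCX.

The 8 letters of CXCKXKCX have repeats: C appearing 3 times, K appearing twice, and X appearing 3 times.
Dividing 8! = 40320 by 3!·3!·2! = 72 for the repeated letters gives 560.

560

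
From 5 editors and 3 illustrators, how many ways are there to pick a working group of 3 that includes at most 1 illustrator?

40

Split by how many illustrators are chosen (0 through 1).
Sum: C(3,0)·C(5,3) + C(3,1)·C(5,2) = 10 + 30 = 40.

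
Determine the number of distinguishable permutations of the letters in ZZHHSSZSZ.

1260

Letter multiplicities in ZZHHSSZSZ: H×2, S×3, Z×4.
So there are 9! / (4!·3!·2!) = 1260 distinguishable arrangements.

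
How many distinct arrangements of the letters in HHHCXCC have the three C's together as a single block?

Treat the 3 copies of C as a single block. The multiset to arrange is then {CCC, H, H, H, X}, 5 items in all.
That gives (5)!/(3!) = 20 arrangements.

20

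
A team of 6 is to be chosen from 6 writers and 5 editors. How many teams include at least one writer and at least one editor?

Total 6-person selections from all 11: C(11,6) = 462.
Subtract selections that omit an entire group: no writers → C(5,6) = 0; no editors → C(6,6) = 1.
Both groups omitted at once is impossible, so 462 − 1 = 461.

461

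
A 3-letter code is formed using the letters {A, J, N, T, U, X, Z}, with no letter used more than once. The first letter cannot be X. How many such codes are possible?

180

The first letter has 7−1 = 6 choices (anything except X).
The remaining 2 letters are filled from the other 6 symbols without repetition: 6 × 5 = 30.
Total: 6 × 30 = 180.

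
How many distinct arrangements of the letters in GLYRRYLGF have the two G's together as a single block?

Treat the 2 copies of G as a single block. The multiset to arrange is then {GG, F, L, L, R, R, Y, Y}, 8 items in all.
That gives (8)!/(2!·2!·2!) = 5040 arrangements.

5040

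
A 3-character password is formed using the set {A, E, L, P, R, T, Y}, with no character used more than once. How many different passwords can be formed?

Choose and order 3 of the 7 symbols: the first character has 7 options, the next 6, then 5.
7 × 6 × 5 = 210.

210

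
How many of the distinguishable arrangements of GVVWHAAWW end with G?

1680

Fix G in the last position and arrange the remaining 8 letters.
Those 8 letters have A appearing twice, V appearing twice, and W appearing 3 times, giving (8)!/(3!·2!·2!) = 1680.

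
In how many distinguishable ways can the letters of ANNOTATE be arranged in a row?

ANNOTATE has 8 letters with A appearing twice, N appearing twice, and T appearing twice.
Dividing 8! = 40320 by 2!·2!·2! = 8 for the repeated letters gives 5040.

5040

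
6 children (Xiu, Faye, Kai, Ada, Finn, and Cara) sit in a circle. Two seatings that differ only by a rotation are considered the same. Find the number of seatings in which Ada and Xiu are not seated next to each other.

72

All circular seatings of 6 people number (5)! = 120.
Seatings with Ada beside Xiu: treat them as a block with 2 internal orders, giving 2 × (4)! = 48.
Subtracting, 120 − 48 = 72.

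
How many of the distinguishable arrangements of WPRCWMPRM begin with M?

5040

With the first slot taken by M, it remains to arrange the other 8 letters (WPRCWPRM).
Those 8 letters have P appearing twice, R appearing twice, and W appearing twice, giving (8)!/(2!·2!·2!) = 5040.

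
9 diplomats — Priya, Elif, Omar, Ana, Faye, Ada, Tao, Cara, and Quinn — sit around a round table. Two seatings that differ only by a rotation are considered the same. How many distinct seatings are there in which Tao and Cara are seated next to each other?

Treat {Tao, Cara} as one unit (2 internal orders) and seat the resulting 8 units around the table: (7)! circular arrangements.
So 2 × (7)! = 2 × 5040 = 10080.

10080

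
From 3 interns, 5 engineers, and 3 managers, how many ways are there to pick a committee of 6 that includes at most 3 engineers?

381

Split by how many engineers are chosen (0 through 3).
Sum: C(5,0)·C(6,6) + C(5,1)·C(6,5) + C(5,2)·C(6,4) + C(5,3)·C(6,3) = 1 + 30 + 150 + 200 = 381.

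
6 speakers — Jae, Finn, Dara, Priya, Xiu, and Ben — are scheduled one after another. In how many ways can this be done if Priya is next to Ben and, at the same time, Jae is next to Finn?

Treat {Priya,Ben} as one block (2 orders) and {Jae,Finn} as another (2 orders).
That leaves 4 units to arrange: 2 × 2 × 4! = 4 × 24 = 96.

96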